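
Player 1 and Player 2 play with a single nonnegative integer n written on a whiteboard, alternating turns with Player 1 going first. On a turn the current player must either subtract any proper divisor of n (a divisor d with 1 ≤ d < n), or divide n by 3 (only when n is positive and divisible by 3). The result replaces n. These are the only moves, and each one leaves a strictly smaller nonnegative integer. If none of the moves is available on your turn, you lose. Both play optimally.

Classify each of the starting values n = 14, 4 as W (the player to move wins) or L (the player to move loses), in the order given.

14: W, 4: L

Positions with no move are L. A position that does have a move is losing for the player to move precisely when every available move leads to a winning position for the opponent. Fill in the labels:
n=0: no move → L
n=1: no move → L
n=2: can move to 1, which is L ⇒ W
n=3: can move to 1, which is L ⇒ W
n=4: moves to 2(W), 3(W); every one is W ⇒ L
n=5: can move to 4, which is L ⇒ W
n=6: can move to 4, which is L ⇒ W
n=7: the only move is to 6(W), a W ⇒ L
n=8: can move to 4, which is L ⇒ W
n=9: moves to 3(W), 6(W), 8(W); every one is W ⇒ L
n=10: can move to 9, which is L ⇒ W
n=11: the only move is to 10(W), a W ⇒ L
n=12: can move to 4, which is L ⇒ W
n=13: the only move is to 12(W), a W ⇒ L
n=14: can move to 7, which is L ⇒ W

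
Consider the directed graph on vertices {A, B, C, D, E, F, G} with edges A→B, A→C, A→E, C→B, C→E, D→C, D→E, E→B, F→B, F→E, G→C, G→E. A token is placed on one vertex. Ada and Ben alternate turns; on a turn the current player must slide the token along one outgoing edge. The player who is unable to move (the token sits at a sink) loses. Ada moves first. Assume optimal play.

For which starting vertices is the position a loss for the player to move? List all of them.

Positions with no move are L. A position that does have a move is losing for the player to move precisely when every available move leads to a winning position for the opponent. Fill in the labels:
Every edge goes from a vertex to one that appears earlier in the order B, E, C, A, G, D, F, so processing vertices in that order labels each vertex after all of its successors.
B: no outgoing edge → L
E: reaches L-position B → W
C: reaches L-position B → W
A: reaches L-position B → W
G: only reaches C(W), E(W), all W → L
D: only reaches C(W), E(W), all W → L
F: reaches L-position B → W
Reading off the rows marked L gives the requested list; there are 3 such vertices.

B, D, G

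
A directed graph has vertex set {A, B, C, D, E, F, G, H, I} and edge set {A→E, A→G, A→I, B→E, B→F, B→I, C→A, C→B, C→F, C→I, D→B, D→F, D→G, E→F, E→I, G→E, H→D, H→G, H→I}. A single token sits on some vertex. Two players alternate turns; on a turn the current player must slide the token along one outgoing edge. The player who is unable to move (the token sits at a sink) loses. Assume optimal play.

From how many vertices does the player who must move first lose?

Build the W/L table. Terminal = L. A non-terminal position is W if it has a move to some L; otherwise it is L.
Every edge goes from a vertex to one that appears earlier in the order F, I, E, G, B, A, D, H, C, so processing vertices in that order labels each vertex after all of its successors.
F: no outgoing edge → L
I: no outgoing edge → L
E: W (go to I, an L position)
G: L (sole option E(W) is W)
B: W (go to I, an L position)
A: W (go to G, an L position)
D: W (go to G, an L position)
H: W (go to G, an L position)
C: W (go to I, an L position)
The L vertices are F, G, I; that is 3 in all.

3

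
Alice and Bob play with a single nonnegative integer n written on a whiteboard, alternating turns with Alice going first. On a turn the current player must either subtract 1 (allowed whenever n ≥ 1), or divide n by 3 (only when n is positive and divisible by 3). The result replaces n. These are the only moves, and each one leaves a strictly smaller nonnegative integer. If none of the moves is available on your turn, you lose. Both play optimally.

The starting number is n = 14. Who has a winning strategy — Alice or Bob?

Alice wins.

Label each position W (a win for the player to move) or L (a loss). A position with no legal move is L; any other position is W exactly when some move reaches an L, and L when every move reaches a W.
n=0: no move → L
n=1: reaches L-position 0 → W
n=2: only reaches 1(W), which is W → L
n=3: reaches L-position 2 → W
n=4: only reaches 3(W), which is W → L
n=5: reaches L-position 4 → W
n=6: reaches L-position 2 → W
n=7: only reaches 6(W), which is W → L
n=8: reaches L-position 7 → W
n=9: only reaches 3(W), 8(W), all W → L
n=10: reaches L-position 9 → W
n=11: only reaches 10(W), which is W → L
n=12: reaches L-position 4 → W
n=13: only reaches 12(W), which is W → L
n=14: reaches L-position 13 → W
The starting position 14 is W: Alice should move to 13, handing over an L position.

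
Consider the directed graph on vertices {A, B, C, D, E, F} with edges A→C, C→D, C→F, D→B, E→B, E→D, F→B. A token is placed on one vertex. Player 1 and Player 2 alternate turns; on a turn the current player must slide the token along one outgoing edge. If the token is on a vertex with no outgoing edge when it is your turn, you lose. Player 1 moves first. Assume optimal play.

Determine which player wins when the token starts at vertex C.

Use the standard recursion: the mover loses at a terminal position; elsewhere, the mover wins exactly when some move hands the opponent an L position.
Every edge goes from a vertex to one that appears earlier in the order B, F, D, E, C, A, so processing vertices in that order labels each vertex after all of its successors.
B: no outgoing edge → L
F: →B(L), so W
D: →B(L), so W
E: →B(L), so W
C: →D(W), F(W) — all W, so L
A: →C(L), so W
The starting position C is L: whatever Player 1 does, the opponent receives a W position.

Player 2 wins.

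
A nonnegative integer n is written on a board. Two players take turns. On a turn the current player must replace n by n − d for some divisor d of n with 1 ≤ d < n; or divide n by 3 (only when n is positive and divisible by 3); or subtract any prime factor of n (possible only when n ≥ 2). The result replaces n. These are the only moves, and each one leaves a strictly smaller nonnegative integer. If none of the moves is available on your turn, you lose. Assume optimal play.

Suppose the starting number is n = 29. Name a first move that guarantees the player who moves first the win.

Move to 0.

Compute win/loss labels from the base case upward. A position with no move is L. Any other position is W if it can reach an L in one move, else L.
n=0: no move → L
n=1: no move → L
n=2: W (go to 0, an L position)
n=3: W (go to 0, an L position)
n=4: L (options 2(W), 3(W) are all W)
n=5: W (go to 0, an L position)
n=6: W (go to 4, an L position)
n=7: W (go to 0, an L position)
n=8: W (go to 4, an L position)
n=9: L (options 3(W), 6(W), 8(W) are all W)
n=10: W (go to 9, an L position)
n=11: W (go to 0, an L position)
n=12: W (go to 4, an L position)
n=13: W (go to 0, an L position)
n=14: L (options 7(W), 12(W), 13(W) are all W)
n=15: W (go to 14, an L position)
n=16: W (go to 14, an L position)
n=17: W (go to 0, an L position)
n=18: W (go to 9, an L position)
n=19: W (go to 0, an L position)
n=20: L (options 10(W), 15(W), 16(W), 18(W), 19(W) are all W)
n=21: W (go to 14, an L position)
n=22: W (go to 20, an L position)
n=23: W (go to 0, an L position)
n=24: W (go to 20, an L position)
n=25: W (go to 20, an L position)
n=26: L (options 13(W), 24(W), 25(W) are all W)
n=27: W (go to 9, an L position)
n=28: W (go to 14, an L position)
n=29: W (go to 0, an L position)
From 29, the L positions reachable in one move are: 0.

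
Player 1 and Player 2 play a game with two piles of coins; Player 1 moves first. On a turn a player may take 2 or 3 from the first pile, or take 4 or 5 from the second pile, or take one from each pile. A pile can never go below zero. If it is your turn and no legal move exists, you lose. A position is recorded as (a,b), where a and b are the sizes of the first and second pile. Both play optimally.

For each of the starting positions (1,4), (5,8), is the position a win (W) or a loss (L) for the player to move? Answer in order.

Label each position W (a win for the player to move) or L (a loss). A position with no legal move is L; any other position is W exactly when some move reaches an L, and L when every move reaches a W.
No move ever increases a pile, so every position that can arise here has a ≤ 5 and b ≤ 8; it is enough to label the cells with 0 ≤ a ≤ 5 and 0 ≤ b ≤ 8.
Every move lowers a or b (never raises either), so fill the grid row by row in increasing a, and left to right within a row: each cell's successors are then already labelled.
      b=0  b=1  b=2  b=3  b=4  b=5  b=6  b=7  b=8
a=0:    L    L    L    L    W    W    W    W    W
a=1:    L    W    W    W    W    W    L    L    L
a=2:    W    W    W    W    L    L    L    W    W
a=3:    W    W    W    W    L    W    W    W    W
a=4:    W    L    L    L    W    W    W    W    W
a=5:    L    L    W    W    W    W    W    L    L
Cells with no legal move (terminal, hence L): (0,0), (0,1), (0,2), (0,3), (1,0).
The remaining L cells, each justified by listing all of its moves:
(1,6): moves to (1,2)(W), (1,1)(W), (0,5)(W); every one is W ⇒ L
(1,7): moves to (1,3)(W), (1,2)(W), (0,6)(W); every one is W ⇒ L
(1,8): moves to (1,4)(W), (1,3)(W), (0,7)(W); every one is W ⇒ L
(2,4): moves to (0,4)(W), (2,0)(W), (1,3)(W); every one is W ⇒ L
(2,5): moves to (0,5)(W), (2,1)(W), (2,0)(W), (1,4)(W); every one is W ⇒ L
(2,6): moves to (0,6)(W), (2,2)(W), (2,1)(W), (1,5)(W); every one is W ⇒ L
(3,4): moves to (1,4)(W), (0,4)(W), (3,0)(W), (2,3)(W); every one is W ⇒ L
(4,1): moves to (2,1)(W), (1,1)(W), (3,0)(W); every one is W ⇒ L
(4,2): moves to (2,2)(W), (1,2)(W), (3,1)(W); every one is W ⇒ L
(4,3): moves to (2,3)(W), (1,3)(W), (3,2)(W); every one is W ⇒ L
(5,0): moves to (3,0)(W), (2,0)(W); every one is W ⇒ L
(5,1): moves to (3,1)(W), (2,1)(W), (4,0)(W); every one is W ⇒ L
(5,7): moves to (3,7)(W), (2,7)(W), (5,3)(W), (5,2)(W), (4,6)(W); every one is W ⇒ L
(5,8): moves to (3,8)(W), (2,8)(W), (5,4)(W), (5,3)(W), (4,7)(W); every one is W ⇒ L
Every other cell has at least one move into one of the L cells above, so it is W.
(1,4): the move to (1,0) reaches an L cell, so W
(5,8): one of the L cells justified above, so L

(1,4): W, (5,8): L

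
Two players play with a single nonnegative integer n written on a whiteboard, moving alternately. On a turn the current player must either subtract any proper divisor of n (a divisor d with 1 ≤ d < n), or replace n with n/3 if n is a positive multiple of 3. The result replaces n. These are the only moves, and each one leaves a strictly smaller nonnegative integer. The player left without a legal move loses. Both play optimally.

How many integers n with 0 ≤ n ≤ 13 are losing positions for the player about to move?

7

Build the W/L table. Terminal = L. A non-terminal position is W if it has a move to some L; otherwise it is L.
n=0: no move → L
n=1: no move → L
n=2: W (go to 1, an L position)
n=3: W (go to 1, an L position)
n=4: L (options 2(W), 3(W) are all W)
n=5: W (go to 4, an L position)
n=6: W (go to 4, an L position)
n=7: L (sole option 6(W) is W)
n=8: W (go to 4, an L position)
n=9: L (options 3(W), 6(W), 8(W) are all W)
n=10: W (go to 9, an L position)
n=11: L (sole option 10(W) is W)
n=12: W (go to 4, an L position)
n=13: L (sole option 12(W) is W)
L entries with 0 ≤ n ≤ 13: n = 0, 1, 4, 7, 9, 11, 13; that makes 7.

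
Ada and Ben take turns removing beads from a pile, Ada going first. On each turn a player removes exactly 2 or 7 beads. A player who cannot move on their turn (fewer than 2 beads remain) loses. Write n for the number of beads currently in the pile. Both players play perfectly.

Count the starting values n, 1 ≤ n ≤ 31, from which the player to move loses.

14

Classify positions by backward induction: terminal positions (no move available) are L. From any other position, the mover wins iff some move reaches an L.
n=0: no move → L
n=1: no move → L
n=2: W (go to 0, an L position)
n=3: W (go to 1, an L position)
n=4: L (sole option 2(W) is W)
n=5: L (sole option 3(W) is W)
n=6: W (go to 4, an L position)
n=7: W (go to 5, an L position)
n=8: W (go to 1, an L position)
n=9: L (options 7(W), 2(W) are all W)
n=10: L (options 8(W), 3(W) are all W)
n=11: W (go to 9, an L position)
n=12: W (go to 10, an L position)
n=13: L (options 11(W), 6(W) are all W)
n=14: L (options 12(W), 7(W) are all W)
n=15: W (go to 13, an L position)
n=16: W (go to 14, an L position)
n=17: W (go to 10, an L position)
n=18: L (options 16(W), 11(W) are all W)
n=19: L (options 17(W), 12(W) are all W)
n=20: W (go to 18, an L position)
n=21: W (go to 19, an L position)
n=22: L (options 20(W), 15(W) are all W)
n=23: L (options 21(W), 16(W) are all W)
n=24: W (go to 22, an L position)
n=25: W (go to 23, an L position)
n=26: W (go to 19, an L position)
n=27: L (options 25(W), 20(W) are all W)
n=28: L (options 26(W), 21(W) are all W)
n=29: W (go to 27, an L position)
n=30: W (go to 28, an L position)
n=31: L (options 29(W), 24(W) are all W)
L entries with 1 ≤ n ≤ 31 (n=0 is outside the asked range and is not counted): n = 1, 4, 5, 9, 10, 13, 14, 18, 19, 22, 23, 27, 28, 31; that makes 14.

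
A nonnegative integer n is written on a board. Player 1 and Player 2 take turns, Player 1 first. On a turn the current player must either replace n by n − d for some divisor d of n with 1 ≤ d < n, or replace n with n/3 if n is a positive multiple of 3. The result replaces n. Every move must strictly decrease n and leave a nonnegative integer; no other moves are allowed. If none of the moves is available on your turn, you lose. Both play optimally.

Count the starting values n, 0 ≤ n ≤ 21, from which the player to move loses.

Positions with no move are L. A position that does have a move is losing for the player to move precisely when every available move leads to a winning position for the opponent. Fill in the labels:
n=0: no move → L
n=1: no move → L
n=2: can move to 1, which is L ⇒ W
n=3: can move to 1, which is L ⇒ W
n=4: moves to 2(W), 3(W); every one is W ⇒ L
n=5: can move to 4, which is L ⇒ W
n=6: can move to 4, which is L ⇒ W
n=7: the only move is to 6(W), a W ⇒ L
n=8: can move to 4, which is L ⇒ W
n=9: moves to 3(W), 6(W), 8(W); every one is W ⇒ L
n=10: can move to 9, which is L ⇒ W
n=11: the only move is to 10(W), a W ⇒ L
n=12: can move to 4, which is L ⇒ W
n=13: the only move is to 12(W), a W ⇒ L
n=14: can move to 7, which is L ⇒ W
n=15: moves to 5(W), 10(W), 12(W), 14(W); every one is W ⇒ L
n=16: can move to 15, which is L ⇒ W
n=17: the only move is to 16(W), a W ⇒ L
n=18: can move to 9, which is L ⇒ W
n=19: the only move is to 18(W), a W ⇒ L
n=20: can move to 15, which is L ⇒ W
n=21: can move to 7, which is L ⇒ W
L entries with 0 ≤ n ≤ 21: n = 0, 1, 4, 7, 9, 11, 13, 15, 17, 19; that makes 10.

10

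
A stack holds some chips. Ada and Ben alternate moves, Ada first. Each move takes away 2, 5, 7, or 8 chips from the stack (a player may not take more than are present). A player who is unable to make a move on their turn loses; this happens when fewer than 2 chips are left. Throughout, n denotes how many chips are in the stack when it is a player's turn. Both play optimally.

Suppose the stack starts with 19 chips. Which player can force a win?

Label each position W (a win for the player to move) or L (a loss). A position with no legal move is L; any other position is W exactly when some move reaches an L, and L when every move reaches a W.
n=0: no move → L
n=1: no move → L
n=2: W (go to 0, an L position)
n=3: W (go to 1, an L position)
n=4: L (sole option 2(W) is W)
n=5: W (go to 0, an L position)
n=6: W (go to 4, an L position)
n=7: W (go to 0, an L position)
n=8: W (go to 1, an L position)
n=9: W (go to 4, an L position)
n=10: L (options 8(W), 5(W), 3(W), 2(W) are all W)
n=11: W (go to 4, an L position)
n=12: W (go to 10, an L position)
n=13: L (options 11(W), 8(W), 6(W), 5(W) are all W)
n=14: L (options 12(W), 9(W), 7(W), 6(W) are all W)
n=15: W (go to 13, an L position)
n=16: W (go to 14, an L position)
n=17: W (go to 10, an L position)
n=18: W (go to 13, an L position)
n=19: W (go to 14, an L position)
The starting position 19 is W: Ada should remove 5, leaving 14, handing over an L position.

Ada wins.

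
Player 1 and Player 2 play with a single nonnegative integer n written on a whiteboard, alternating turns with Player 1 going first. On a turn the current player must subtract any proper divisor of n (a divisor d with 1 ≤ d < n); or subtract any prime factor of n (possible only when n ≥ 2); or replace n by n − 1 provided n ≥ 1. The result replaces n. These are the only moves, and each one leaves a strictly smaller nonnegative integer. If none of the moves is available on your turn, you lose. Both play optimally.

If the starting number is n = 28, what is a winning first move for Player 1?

Move to 14.

Build the W/L table. Terminal = L. A non-terminal position is W if it has a move to some L; otherwise it is L.
n=0: no move → L
n=1: reaches L-position 0 → W
n=2: reaches L-position 0 → W
n=3: reaches L-position 0 → W
n=4: only reaches 2(W), 3(W), all W → L
n=5: reaches L-position 0 → W
n=6: reaches L-position 4 → W
n=7: reaches L-position 0 → W
n=8: reaches L-position 4 → W
n=9: only reaches 6(W), 8(W), all W → L
n=10: reaches L-position 9 → W
n=11: reaches L-position 0 → W
n=12: reaches L-position 9 → W
n=13: reaches L-position 0 → W
n=14: only reaches 7(W), 12(W), 13(W), all W → L
n=15: reaches L-position 14 → W
n=16: reaches L-position 14 → W
n=17: reaches L-position 0 → W
n=18: reaches L-position 9 → W
n=19: reaches L-position 0 → W
n=20: only reaches 10(W), 15(W), 16(W), 18(W), 19(W), all W → L
n=21: reaches L-position 14 → W
n=22: reaches L-position 20 → W
n=23: reaches L-position 0 → W
n=24: reaches L-position 20 → W
n=25: reaches L-position 20 → W
n=26: only reaches 13(W), 24(W), 25(W), all W → L
n=27: reaches L-position 26 → W
n=28: reaches L-position 14 → W
From 28, the L positions reachable in one move are: 14, 26. Any move reaching one of these is winning.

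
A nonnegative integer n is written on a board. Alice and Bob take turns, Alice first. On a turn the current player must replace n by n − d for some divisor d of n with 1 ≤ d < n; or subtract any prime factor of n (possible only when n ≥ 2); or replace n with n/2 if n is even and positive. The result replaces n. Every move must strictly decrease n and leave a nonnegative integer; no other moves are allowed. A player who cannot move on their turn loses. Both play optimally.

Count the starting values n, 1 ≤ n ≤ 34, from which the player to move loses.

7

Positions with no move are L. A position that does have a move is losing for the player to move precisely when every available move leads to a winning position for the opponent. Fill in the labels:
n=0: no move → L
n=1: no move → L
n=2: reaches L-position 0 → W
n=3: reaches L-position 0 → W
n=4: only reaches 2(W), 3(W), all W → L
n=5: reaches L-position 0 → W
n=6: reaches L-position 4 → W
n=7: reaches L-position 0 → W
n=8: reaches L-position 4 → W
n=9: only reaches 6(W), 8(W), all W → L
n=10: reaches L-position 9 → W
n=11: reaches L-position 0 → W
n=12: reaches L-position 9 → W
n=13: reaches L-position 0 → W
n=14: only reaches 7(W), 12(W), 13(W), all W → L
n=15: reaches L-position 14 → W
n=16: reaches L-position 14 → W
n=17: reaches L-position 0 → W
n=18: reaches L-position 9 → W
n=19: reaches L-position 0 → W
n=20: only reaches 10(W), 15(W), 16(W), 18(W), 19(W), all W → L
n=21: reaches L-position 14 → W
n=22: reaches L-position 20 → W
n=23: reaches L-position 0 → W
n=24: reaches L-position 20 → W
n=25: reaches L-position 20 → W
n=26: only reaches 13(W), 24(W), 25(W), all W → L
n=27: reaches L-position 26 → W
n=28: reaches L-position 14 → W
n=29: reaches L-position 0 → W
n=30: reaches L-position 20 → W
n=31: reaches L-position 0 → W
n=32: only reaches 16(W), 24(W), 28(W), 30(W), 31(W), all W → L
n=33: reaches L-position 32 → W
n=34: reaches L-position 32 → W
L entries with 1 ≤ n ≤ 34 (n=0 is outside the asked range and is not counted): n = 1, 4, 9, 14, 20, 26, 32; that makes 7.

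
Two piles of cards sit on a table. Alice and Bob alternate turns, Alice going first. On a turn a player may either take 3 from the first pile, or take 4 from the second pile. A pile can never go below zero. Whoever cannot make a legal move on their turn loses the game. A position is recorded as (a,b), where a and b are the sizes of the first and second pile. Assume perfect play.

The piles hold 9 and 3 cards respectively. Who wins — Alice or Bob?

Alice wins.

Build the W/L table. Terminal = L. A non-terminal position is W if it has a move to some L; otherwise it is L.
No move ever increases a pile, so every position that can arise here has a ≤ 9 and b ≤ 3; it is enough to label the cells with 0 ≤ a ≤ 9 and 0 ≤ b ≤ 3.
Every move lowers a or b (never raises either), so fill the grid row by row in increasing a, and left to right within a row: each cell's successors are then already labelled.
      b=0  b=1  b=2  b=3
a=0:    L    L    L    L
a=1:    L    L    L    L
a=2:    L    L    L    L
a=3:    W    W    W    W
a=4:    W    W    W    W
a=5:    W    W    W    W
a=6:    L    L    L    L
a=7:    L    L    L    L
a=8:    L    L    L    L
a=9:    W    W    W    W
Cells with no legal move (terminal, hence L): (0,0), (0,1), (0,2), (0,3), (1,0), (1,1), (1,2), (1,3), (2,0), (2,1), (2,2), (2,3).
The remaining L cells, each justified by listing all of its moves:
(6,0): L (sole option (3,0)(W) is W)
(6,1): L (sole option (3,1)(W) is W)
(6,2): L (sole option (3,2)(W) is W)
(6,3): L (sole option (3,3)(W) is W)
(7,0): L (sole option (4,0)(W) is W)
(7,1): L (sole option (4,1)(W) is W)
(7,2): L (sole option (4,2)(W) is W)
(7,3): L (sole option (4,3)(W) is W)
(8,0): L (sole option (5,0)(W) is W)
(8,1): L (sole option (5,1)(W) is W)
(8,2): L (sole option (5,2)(W) is W)
(8,3): L (sole option (5,3)(W) is W)
Every other cell has at least one move into one of the L cells above, so it is W.
The starting position (9,3) is W: Alice should move to (6,3), handing over an L position.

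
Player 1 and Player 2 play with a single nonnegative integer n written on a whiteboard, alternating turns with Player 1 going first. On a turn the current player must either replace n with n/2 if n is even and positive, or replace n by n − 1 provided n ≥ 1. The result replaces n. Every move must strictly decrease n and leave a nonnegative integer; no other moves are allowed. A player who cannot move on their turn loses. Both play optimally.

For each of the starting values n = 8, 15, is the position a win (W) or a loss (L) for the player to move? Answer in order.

Classify positions by backward induction: terminal positions (no move available) are L. From any other position, the mover wins iff some move reaches an L.
n=0: no move → L
n=1: W (go to 0, an L position)
n=2: L (sole option 1(W) is W)
n=3: W (go to 2, an L position)
n=4: W (go to 2, an L position)
n=5: L (sole option 4(W) is W)
n=6: W (go to 5, an L position)
n=7: L (sole option 6(W) is W)
n=8: W (go to 7, an L position)
n=9: L (sole option 8(W) is W)
n=10: W (go to 5, an L position)
n=11: L (sole option 10(W) is W)
n=12: W (go to 11, an L position)
n=13: L (sole option 12(W) is W)
n=14: W (go to 7, an L position)
n=15: L (sole option 14(W) is W)

8: W, 15: L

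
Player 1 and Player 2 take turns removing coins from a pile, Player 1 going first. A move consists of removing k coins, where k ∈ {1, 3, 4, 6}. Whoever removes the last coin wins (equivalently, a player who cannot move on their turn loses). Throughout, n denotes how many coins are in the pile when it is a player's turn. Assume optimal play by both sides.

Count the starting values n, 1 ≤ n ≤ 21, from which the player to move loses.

6

Build the W/L table. Terminal = L. A non-terminal position is W if it has a move to some L; otherwise it is L.
n=0: no move → L
n=1: can move to 0, which is L ⇒ W
n=2: the only move is to 1(W), a W ⇒ L
n=3: can move to 2, which is L ⇒ W
n=4: can move to 0, which is L ⇒ W
n=5: can move to 2, which is L ⇒ W
n=6: can move to 2, which is L ⇒ W
n=7: moves to 6(W), 4(W), 3(W), 1(W); every one is W ⇒ L
n=8: can move to 7, which is L ⇒ W
n=9: moves to 8(W), 6(W), 5(W), 3(W); every one is W ⇒ L
n=10: can move to 9, which is L ⇒ W
n=11: can move to 7, which is L ⇒ W
n=12: can move to 9, which is L ⇒ W
n=13: can move to 9, which is L ⇒ W
n=14: moves to 13(W), 11(W), 10(W), 8(W); every one is W ⇒ L
n=15: can move to 14, which is L ⇒ W
n=16: moves to 15(W), 13(W), 12(W), 10(W); every one is W ⇒ L
n=17: can move to 16, which is L ⇒ W
n=18: can move to 14, which is L ⇒ W
n=19: can move to 16, which is L ⇒ W
n=20: can move to 16, which is L ⇒ W
n=21: moves to 20(W), 18(W), 17(W), 15(W); every one is W ⇒ L
L entries with 1 ≤ n ≤ 21 (n=0 is outside the asked range and is not counted): n = 2, 7, 9, 14, 16, 21; that makes 6.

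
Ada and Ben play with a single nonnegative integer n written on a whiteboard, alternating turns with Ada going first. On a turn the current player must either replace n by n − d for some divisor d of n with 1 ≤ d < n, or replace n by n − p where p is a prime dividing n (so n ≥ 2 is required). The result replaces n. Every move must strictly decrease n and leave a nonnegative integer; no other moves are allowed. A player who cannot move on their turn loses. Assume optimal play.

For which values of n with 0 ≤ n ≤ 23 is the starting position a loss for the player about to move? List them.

Classify positions by backward induction: terminal positions (no move available) are L. From any other position, the mover wins iff some move reaches an L.
n=0: no move → L
n=1: no move → L
n=2: W (go to 0, an L position)
n=3: W (go to 0, an L position)
n=4: L (options 2(W), 3(W) are all W)
n=5: W (go to 0, an L position)
n=6: W (go to 4, an L position)
n=7: W (go to 0, an L position)
n=8: W (go to 4, an L position)
n=9: L (options 6(W), 8(W) are all W)
n=10: W (go to 9, an L position)
n=11: W (go to 0, an L position)
n=12: W (go to 9, an L position)
n=13: W (go to 0, an L position)
n=14: L (options 7(W), 12(W), 13(W) are all W)
n=15: W (go to 14, an L position)
n=16: W (go to 14, an L position)
n=17: W (go to 0, an L position)
n=18: W (go to 9, an L position)
n=19: W (go to 0, an L position)
n=20: L (options 10(W), 15(W), 16(W), 18(W), 19(W) are all W)
n=21: W (go to 14, an L position)
n=22: W (go to 20, an L position)
n=23: W (go to 0, an L position)
Reading off the rows marked L gives the requested list; there are 6 such values of n.

0, 1, 4, 9, 14, 20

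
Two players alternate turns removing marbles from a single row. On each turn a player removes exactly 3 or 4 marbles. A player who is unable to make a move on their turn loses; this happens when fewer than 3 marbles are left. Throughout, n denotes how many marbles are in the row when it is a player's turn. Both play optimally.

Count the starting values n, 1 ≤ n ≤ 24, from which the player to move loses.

Build the W/L table. Terminal = L. A non-terminal position is W if it has a move to some L; otherwise it is L.
n=0: no move → L
n=1: no move → L
n=2: no move → L
n=3: →0(L), so W
n=4: →1(L), so W
n=5: →2(L), so W
n=6: →2(L), so W
n=7: →4(W), 3(W) — all W, so L
n=8: →5(W), 4(W) — all W, so L
n=9: →6(W), 5(W) — all W, so L
n=10: →7(L), so W
n=11: →8(L), so W
n=12: →9(L), so W
n=13: →9(L), so W
n=14: →11(W), 10(W) — all W, so L
n=15: →12(W), 11(W) — all W, so L
n=16: →13(W), 12(W) — all W, so L
n=17: →14(L), so W
n=18: →15(L), so W
n=19: →16(L), so W
n=20: →16(L), so W
n=21: →18(W), 17(W) — all W, so L
n=22: →19(W), 18(W) — all W, so L
n=23: →20(W), 19(W) — all W, so L
n=24: →21(L), so W
L entries with 1 ≤ n ≤ 24 (n=0 is outside the asked range and is not counted): n = 1, 2, 7, 8, 9, 14, 15, 16, 21, 22, 23; that makes 11.

11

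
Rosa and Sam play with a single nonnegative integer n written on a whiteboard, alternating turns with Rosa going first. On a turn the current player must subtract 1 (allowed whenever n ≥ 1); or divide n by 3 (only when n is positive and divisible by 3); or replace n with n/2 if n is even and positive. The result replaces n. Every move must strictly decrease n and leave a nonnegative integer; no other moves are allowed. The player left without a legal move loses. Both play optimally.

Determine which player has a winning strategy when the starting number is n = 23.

Positions with no move are L. A position that does have a move is losing for the player to move precisely when every available move leads to a winning position for the opponent. Fill in the labels:
n=0: no move → L
n=1: can move to 0, which is L ⇒ W
n=2: the only move is to 1(W), a W ⇒ L
n=3: can move to 2, which is L ⇒ W
n=4: can move to 2, which is L ⇒ W
n=5: the only move is to 4(W), a W ⇒ L
n=6: can move to 2, which is L ⇒ W
n=7: the only move is to 6(W), a W ⇒ L
n=8: can move to 7, which is L ⇒ W
n=9: moves to 3(W), 8(W); every one is W ⇒ L
n=10: can move to 5, which is L ⇒ W
n=11: the only move is to 10(W), a W ⇒ L
n=12: can move to 11, which is L ⇒ W
n=13: the only move is to 12(W), a W ⇒ L
n=14: can move to 7, which is L ⇒ W
n=15: can move to 5, which is L ⇒ W
n=16: moves to 8(W), 15(W); every one is W ⇒ L
n=17: can move to 16, which is L ⇒ W
n=18: can move to 9, which is L ⇒ W
n=19: the only move is to 18(W), a W ⇒ L
n=20: can move to 19, which is L ⇒ W
n=21: can move to 7, which is L ⇒ W
n=22: can move to 11, which is L ⇒ W
n=23: the only move is to 22(W), a W ⇒ L
Every move from 23 reaches a W position, so the mover loses.

Sam wins.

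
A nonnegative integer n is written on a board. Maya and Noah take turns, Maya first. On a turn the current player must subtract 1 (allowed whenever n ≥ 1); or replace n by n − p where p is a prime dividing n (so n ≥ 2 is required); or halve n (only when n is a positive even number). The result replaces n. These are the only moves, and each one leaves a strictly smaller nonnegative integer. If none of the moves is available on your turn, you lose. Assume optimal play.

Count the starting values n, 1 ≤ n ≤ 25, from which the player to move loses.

5

Positions with no move are L. A position that does have a move is losing for the player to move precisely when every available move leads to a winning position for the opponent. Fill in the labels:
n=0: no move → L
n=1: W (go to 0, an L position)
n=2: W (go to 0, an L position)
n=3: W (go to 0, an L position)
n=4: L (options 2(W), 3(W) are all W)
n=5: W (go to 0, an L position)
n=6: W (go to 4, an L position)
n=7: W (go to 0, an L position)
n=8: W (go to 4, an L position)
n=9: L (options 6(W), 8(W) are all W)
n=10: W (go to 9, an L position)
n=11: W (go to 0, an L position)
n=12: W (go to 9, an L position)
n=13: W (go to 0, an L position)
n=14: L (options 7(W), 12(W), 13(W) are all W)
n=15: W (go to 14, an L position)
n=16: W (go to 14, an L position)
n=17: W (go to 0, an L position)
n=18: W (go to 9, an L position)
n=19: W (go to 0, an L position)
n=20: L (options 10(W), 15(W), 18(W), 19(W) are all W)
n=21: W (go to 14, an L position)
n=22: W (go to 20, an L position)
n=23: W (go to 0, an L position)
n=24: L (options 12(W), 21(W), 22(W), 23(W) are all W)
n=25: W (go to 20, an L position)
L entries with 1 ≤ n ≤ 25 (n=0 is outside the asked range and is not counted): n = 4, 9, 14, 20, 24; that makes 5.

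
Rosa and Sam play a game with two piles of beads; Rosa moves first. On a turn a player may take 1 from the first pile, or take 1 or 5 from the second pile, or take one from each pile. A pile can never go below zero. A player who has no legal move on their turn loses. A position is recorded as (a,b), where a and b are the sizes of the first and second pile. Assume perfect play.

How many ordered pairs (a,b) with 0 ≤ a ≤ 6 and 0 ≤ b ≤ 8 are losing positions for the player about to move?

Use the standard recursion: the mover loses at a terminal position; elsewhere, the mover wins exactly when some move hands the opponent an L position.
Every move lowers a or b (never raises either), so fill the grid row by row in increasing a, and left to right within a row: each cell's successors are then already labelled.
      b=0  b=1  b=2  b=3  b=4  b=5  b=6  b=7  b=8
a=0:    L    W    L    W    L    W    L    W    L
a=1:    W    W    W    W    W    W    W    W    W
a=2:    L    W    L    W    L    W    L    W    L
a=3:    W    W    W    W    W    W    W    W    W
a=4:    L    W    L    W    L    W    L    W    L
a=5:    W    W    W    W    W    W    W    W    W
a=6:    L    W    L    W    L    W    L    W    L
Cells with no legal move (terminal, hence L): (0,0).
The remaining L cells, each justified by listing all of its moves:
(0,2): →(0,1)(W) only, which is W, so L
(0,4): →(0,3)(W) only, which is W, so L
(0,6): →(0,5)(W), (0,1)(W) — all W, so L
(0,8): →(0,7)(W), (0,3)(W) — all W, so L
(2,0): →(1,0)(W) only, which is W, so L
(2,2): →(1,2)(W), (2,1)(W), (1,1)(W) — all W, so L
(2,4): →(1,4)(W), (2,3)(W), (1,3)(W) — all W, so L
(2,6): →(1,6)(W), (2,5)(W), (2,1)(W), (1,5)(W) — all W, so L
(2,8): →(1,8)(W), (2,7)(W), (2,3)(W), (1,7)(W) — all W, so L
(4,0): →(3,0)(W) only, which is W, so L
(4,2): →(3,2)(W), (4,1)(W), (3,1)(W) — all W, so L
(4,4): →(3,4)(W), (4,3)(W), (3,3)(W) — all W, so L
(4,6): →(3,6)(W), (4,5)(W), (4,1)(W), (3,5)(W) — all W, so L
(4,8): →(3,8)(W), (4,7)(W), (4,3)(W), (3,7)(W) — all W, so L
(6,0): →(5,0)(W) only, which is W, so L
(6,2): →(5,2)(W), (6,1)(W), (5,1)(W) — all W, so L
(6,4): →(5,4)(W), (6,3)(W), (5,3)(W) — all W, so L
(6,6): →(5,6)(W), (6,5)(W), (6,1)(W), (5,5)(W) — all W, so L
(6,8): →(5,8)(W), (6,7)(W), (6,3)(W), (5,7)(W) — all W, so L
Every other cell has at least one move into one of the L cells above, so it is W.
L cells per row: a=0: 5, a=1: 0, a=2: 5, a=3: 0, a=4: 5, a=5: 0, a=6: 5; total 20.

20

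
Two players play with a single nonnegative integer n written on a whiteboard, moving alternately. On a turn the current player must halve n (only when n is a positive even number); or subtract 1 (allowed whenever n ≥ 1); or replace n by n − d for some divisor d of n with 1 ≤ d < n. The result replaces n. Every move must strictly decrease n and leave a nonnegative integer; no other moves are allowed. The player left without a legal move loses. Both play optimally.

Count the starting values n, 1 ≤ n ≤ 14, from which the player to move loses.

Work bottom-up. With no move the player to move loses. Otherwise the position is W if at least one move leads to an L position for the opponent, and L if every move leads to a W.
n=0: no move → L
n=1: can move to 0, which is L ⇒ W
n=2: the only move is to 1(W), a W ⇒ L
n=3: can move to 2, which is L ⇒ W
n=4: can move to 2, which is L ⇒ W
n=5: the only move is to 4(W), a W ⇒ L
n=6: can move to 5, which is L ⇒ W
n=7: the only move is to 6(W), a W ⇒ L
n=8: can move to 7, which is L ⇒ W
n=9: moves to 6(W), 8(W); every one is W ⇒ L
n=10: can move to 5, which is L ⇒ W
n=11: the only move is to 10(W), a W ⇒ L
n=12: can move to 9, which is L ⇒ W
n=13: the only move is to 12(W), a W ⇒ L
n=14: can move to 7, which is L ⇒ W
L entries with 1 ≤ n ≤ 14 (n=0 is outside the asked range and is not counted): n = 2, 5, 7, 9, 11, 13; that makes 6.

6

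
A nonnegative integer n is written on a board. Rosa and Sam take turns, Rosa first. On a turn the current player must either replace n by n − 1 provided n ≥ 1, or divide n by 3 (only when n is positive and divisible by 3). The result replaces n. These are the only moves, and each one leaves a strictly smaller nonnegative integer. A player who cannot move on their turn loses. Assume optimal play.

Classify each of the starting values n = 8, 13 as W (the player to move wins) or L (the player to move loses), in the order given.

Label each position W (a win for the player to move) or L (a loss). A position with no legal move is L; any other position is W exactly when some move reaches an L, and L when every move reaches a W.
n=0: no move → L
n=1: reaches L-position 0 → W
n=2: only reaches 1(W), which is W → L
n=3: reaches L-position 2 → W
n=4: only reaches 3(W), which is W → L
n=5: reaches L-position 4 → W
n=6: reaches L-position 2 → W
n=7: only reaches 6(W), which is W → L
n=8: reaches L-position 7 → W
n=9: only reaches 3(W), 8(W), all W → L
n=10: reaches L-position 9 → W
n=11: only reaches 10(W), which is W → L
n=12: reaches L-position 4 → W
n=13: only reaches 12(W), which is W → L

8: W, 13: L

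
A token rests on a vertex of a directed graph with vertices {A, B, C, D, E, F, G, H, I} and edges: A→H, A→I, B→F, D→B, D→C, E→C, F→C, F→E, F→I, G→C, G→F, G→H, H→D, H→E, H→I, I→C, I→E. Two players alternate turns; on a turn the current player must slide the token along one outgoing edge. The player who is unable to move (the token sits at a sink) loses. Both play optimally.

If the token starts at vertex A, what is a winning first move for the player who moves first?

Positions with no move are L. A position that does have a move is losing for the player to move precisely when every available move leads to a winning position for the opponent. Fill in the labels:
Every edge goes from a vertex to one that appears earlier in the order C, E, I, F, B, D, H, G, A, so processing vertices in that order labels each vertex after all of its successors.
C: no outgoing edge → L
E: reaches L-position C → W
I: reaches L-position C → W
F: reaches L-position C → W
B: only reaches F(W), which is W → L
D: reaches L-position B → W
H: only reaches D(W), I(W), E(W), all W → L
G: reaches L-position H → W
A: reaches L-position H → W
From A, the L positions reachable in one move are: H.

Move to H.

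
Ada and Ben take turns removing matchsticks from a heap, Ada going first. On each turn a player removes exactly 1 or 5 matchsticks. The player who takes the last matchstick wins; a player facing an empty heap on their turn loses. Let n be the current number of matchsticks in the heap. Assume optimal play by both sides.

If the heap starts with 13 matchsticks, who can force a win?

Ada wins.

Use the standard recursion: the mover loses at a terminal position; elsewhere, the mover wins exactly when some move hands the opponent an L position.
n=0: no move → L
n=1: can move to 0, which is L ⇒ W
n=2: the only move is to 1(W), a W ⇒ L
n=3: can move to 2, which is L ⇒ W
n=4: the only move is to 3(W), a W ⇒ L
n=5: can move to 4, which is L ⇒ W
n=6: moves to 5(W), 1(W); every one is W ⇒ L
n=7: can move to 6, which is L ⇒ W
n=8: moves to 7(W), 3(W); every one is W ⇒ L
n=9: can move to 8, which is L ⇒ W
n=10: moves to 9(W), 5(W); every one is W ⇒ L
n=11: can move to 10, which is L ⇒ W
n=12: moves to 11(W), 7(W); every one is W ⇒ L
n=13: can move to 12, which is L ⇒ W
The starting position 13 is W: Ada should remove 1, leaving 12, handing over an L position.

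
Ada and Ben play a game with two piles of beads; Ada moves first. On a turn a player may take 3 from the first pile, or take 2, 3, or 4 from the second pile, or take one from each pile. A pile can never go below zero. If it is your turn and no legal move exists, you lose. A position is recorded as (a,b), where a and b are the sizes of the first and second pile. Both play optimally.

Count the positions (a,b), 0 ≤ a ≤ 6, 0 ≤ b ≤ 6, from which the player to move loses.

17

Classify positions by backward induction: terminal positions (no move available) are L. From any other position, the mover wins iff some move reaches an L.
Every move lowers a or b (never raises either), so fill the grid row by row in increasing a, and left to right within a row: each cell's successors are then already labelled.
      b=0  b=1  b=2  b=3  b=4  b=5  b=6
a=0:    L    L    W    W    W    W    L
a=1:    L    W    W    W    W    L    L
a=2:    L    W    W    W    W    L    W
a=3:    W    W    L    L    W    W    W
a=4:    W    L    L    W    W    W    W
a=5:    W    L    W    W    W    W    L
a=6:    L    L    W    W    W    W    L
Cells with no legal move (terminal, hence L): (0,0), (0,1), (1,0), (2,0).
The remaining L cells, each justified by listing all of its moves:
(0,6): L (options (0,4)(W), (0,3)(W), (0,2)(W) are all W)
(1,5): L (options (1,3)(W), (1,2)(W), (1,1)(W), (0,4)(W) are all W)
(1,6): L (options (1,4)(W), (1,3)(W), (1,2)(W), (0,5)(W) are all W)
(2,5): L (options (2,3)(W), (2,2)(W), (2,1)(W), (1,4)(W) are all W)
(3,2): L (options (0,2)(W), (3,0)(W), (2,1)(W) are all W)
(3,3): L (options (0,3)(W), (3,1)(W), (3,0)(W), (2,2)(W) are all W)
(4,1): L (options (1,1)(W), (3,0)(W) are all W)
(4,2): L (options (1,2)(W), (4,0)(W), (3,1)(W) are all W)
(5,1): L (options (2,1)(W), (4,0)(W) are all W)
(5,6): L (options (2,6)(W), (5,4)(W), (5,3)(W), (5,2)(W), (4,5)(W) are all W)
(6,0): L (sole option (3,0)(W) is W)
(6,1): L (options (3,1)(W), (5,0)(W) are all W)
(6,6): L (options (3,6)(W), (6,4)(W), (6,3)(W), (6,2)(W), (5,5)(W) are all W)
Every other cell has at least one move into one of the L cells above, so it is W.
L cells per row: a=0: 3, a=1: 3, a=2: 2, a=3: 2, a=4: 2, a=5: 2, a=6: 3; total 17.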